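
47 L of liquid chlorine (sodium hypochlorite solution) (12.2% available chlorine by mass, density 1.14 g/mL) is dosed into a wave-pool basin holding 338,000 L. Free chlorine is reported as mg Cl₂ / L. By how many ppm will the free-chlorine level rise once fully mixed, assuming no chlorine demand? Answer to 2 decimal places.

Mass of solution: 47 L × 1000 mL/L × 1.14 g/mL = 53,580 g.
Available chlorine delivered: 53,580 g × 0.122 = 6537 g as Cl₂.
Concentration rise: 6537 g / 338,000 L = 19.34 mg/L = 19.34 ppm.

19.34 ppm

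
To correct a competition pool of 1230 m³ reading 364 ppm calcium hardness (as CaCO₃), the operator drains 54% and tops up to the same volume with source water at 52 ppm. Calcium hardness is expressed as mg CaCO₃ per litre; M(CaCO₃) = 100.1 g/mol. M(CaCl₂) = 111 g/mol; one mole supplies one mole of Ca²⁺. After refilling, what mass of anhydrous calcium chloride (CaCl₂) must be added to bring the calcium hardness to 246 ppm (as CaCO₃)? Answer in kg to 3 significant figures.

68.9 kg

Volume: 1230 m³ = 1,230,000 L.
After draining 54% and refilling: 364 × 0.46 + 52 × 0.54 = 195.52 ppm.
Deficit to target: 246 − 195.52 = 50.48 mg/L.
As CaCO₃: 50.48 mg/L × 1,230,000 L = 62,090 g; ÷ 100.1 = 620.3 mol Ca²⁺.
Mass: 620.3 × 111 = 68,850 g.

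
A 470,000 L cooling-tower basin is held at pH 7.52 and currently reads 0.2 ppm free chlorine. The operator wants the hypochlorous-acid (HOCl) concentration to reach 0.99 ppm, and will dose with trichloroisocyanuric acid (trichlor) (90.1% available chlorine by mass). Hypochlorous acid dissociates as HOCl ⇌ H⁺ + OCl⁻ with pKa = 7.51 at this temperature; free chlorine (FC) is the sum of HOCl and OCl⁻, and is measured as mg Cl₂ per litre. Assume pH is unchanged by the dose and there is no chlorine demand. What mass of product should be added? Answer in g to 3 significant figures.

[OCl⁻]/[HOCl] = 10^(pH − pKa) = 10^(7.52 − 7.51) = 1.023; fraction as HOCl = 1/(1 + 1.023) = 0.4942.
Free chlorine required for 0.99 ppm HOCl: 0.99 / 0.4942 = 2.003 ppm.
FC to add: 2.003 − 0.2 = 1.803 mg/L as Cl₂.
Cl₂ equivalent: 1.803 mg/L × 470,000 L = 847.4 g.
Product at 90.1% available Cl: 847.4 / 0.901 = 940.6 g.

941 g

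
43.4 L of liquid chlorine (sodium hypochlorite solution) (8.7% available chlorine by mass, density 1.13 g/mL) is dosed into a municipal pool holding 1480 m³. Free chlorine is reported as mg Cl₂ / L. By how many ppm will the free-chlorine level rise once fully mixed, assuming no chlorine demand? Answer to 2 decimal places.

Volume: 1480 m³ = 1,480,000 L.
Mass of solution: 43.4 L × 1000 mL/L × 1.13 g/mL = 49,040 g.
Available chlorine delivered: 49,040 g × 0.087 = 4267 g as Cl₂.
Concentration rise: 4267 g / 1,480,000 L = 2.883 mg/L = 2.88 ppm.

2.88 ppm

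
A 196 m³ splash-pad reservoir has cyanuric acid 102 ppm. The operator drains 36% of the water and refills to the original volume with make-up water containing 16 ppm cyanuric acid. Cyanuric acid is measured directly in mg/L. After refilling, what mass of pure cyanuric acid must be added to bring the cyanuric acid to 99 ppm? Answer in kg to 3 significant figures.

5.48 kg

Volume: 196 m³ = 196,000 L.
After draining 36% and refilling: 102 × 0.64 + 16 × 0.36 = 71.04 ppm.
Deficit to target: 99 − 71.04 = 27.96 mg/L.
Mass: 27.96 mg/L × 196,000 L = 5480 g cyanuric acid.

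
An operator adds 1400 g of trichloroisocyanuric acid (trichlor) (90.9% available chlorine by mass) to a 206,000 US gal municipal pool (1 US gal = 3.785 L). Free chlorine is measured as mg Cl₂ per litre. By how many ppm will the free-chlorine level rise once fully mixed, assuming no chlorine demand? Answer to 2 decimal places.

Volume: 206,000 US gal × 3.785 L/gal = 779,710 L.
Available chlorine delivered: 1400 g × 0.909 = 1273 g as Cl₂.
Concentration rise: 1273 g / 779,710 L = 1.632 mg/L = 1.63 ppm.

1.63 ppm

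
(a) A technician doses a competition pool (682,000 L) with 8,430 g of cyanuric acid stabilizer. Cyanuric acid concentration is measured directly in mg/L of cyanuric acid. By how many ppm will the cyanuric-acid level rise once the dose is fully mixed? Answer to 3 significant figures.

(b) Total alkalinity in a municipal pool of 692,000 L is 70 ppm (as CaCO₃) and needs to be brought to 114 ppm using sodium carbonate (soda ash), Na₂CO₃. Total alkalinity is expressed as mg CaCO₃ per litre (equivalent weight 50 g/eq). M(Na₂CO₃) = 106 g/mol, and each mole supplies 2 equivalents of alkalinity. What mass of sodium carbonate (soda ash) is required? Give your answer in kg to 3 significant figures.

(a) Rise: 8,430 g / 682,000 L × 1000 = 12.36 mg/L.

(b) Alkalinity to add: (114 − 70) = 44 mg/L as CaCO₃ × 692,000 L = 30,450 g as CaCO₃.
(b) Equivalents: 30,450 g ÷ 50 g/eq = 609 eq.
(b) Each mole of Na₂CO₃ supplies 2 eq, so 609 / 2 = 304.5 mol.
(b) Mass: 304.5 mol × 106 g/mol = 32,270 g.

(a) 12.4 ppm; (b) 32.3 kg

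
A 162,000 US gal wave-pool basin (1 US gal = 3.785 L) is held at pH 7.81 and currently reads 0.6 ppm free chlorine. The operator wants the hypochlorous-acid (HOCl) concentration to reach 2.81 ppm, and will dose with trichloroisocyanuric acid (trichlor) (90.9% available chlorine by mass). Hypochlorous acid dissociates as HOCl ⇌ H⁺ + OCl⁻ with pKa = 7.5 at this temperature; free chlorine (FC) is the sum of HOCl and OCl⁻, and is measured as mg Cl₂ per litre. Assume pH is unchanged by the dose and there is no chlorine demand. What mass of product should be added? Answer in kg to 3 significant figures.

Volume: 162,000 US gal × 3.785 L/gal = 613,170 L.
[OCl⁻]/[HOCl] = 10^(pH − pKa) = 10^(7.81 − 7.5) = 2.042; fraction as HOCl = 1/(1 + 2.042) = 0.3288.
Free chlorine required for 2.81 ppm HOCl: 2.81 / 0.3288 = 8.547 ppm.
FC to add: 8.547 − 0.6 = 7.947 mg/L as Cl₂.
Cl₂ equivalent: 7.947 mg/L × 613,170 L = 4873 g.
Product at 90.9% available Cl: 4873 / 0.909 = 5361 g.

5.36 kg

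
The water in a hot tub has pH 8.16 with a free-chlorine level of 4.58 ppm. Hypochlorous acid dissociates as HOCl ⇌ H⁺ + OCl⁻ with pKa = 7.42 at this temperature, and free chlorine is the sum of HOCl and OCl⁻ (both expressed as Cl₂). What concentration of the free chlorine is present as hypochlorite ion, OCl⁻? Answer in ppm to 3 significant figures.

[OCl⁻]/[HOCl] = 10^(pH − pKa) = 10^(8.16 − 7.42) = 10^0.74 = 5.495.
Fraction as HOCl = 1 / (1 + 5.495) = 0.154.
OCl⁻ = (1 − 0.154) × 4.58 ppm = 3.875 ppm.

3.87 ppm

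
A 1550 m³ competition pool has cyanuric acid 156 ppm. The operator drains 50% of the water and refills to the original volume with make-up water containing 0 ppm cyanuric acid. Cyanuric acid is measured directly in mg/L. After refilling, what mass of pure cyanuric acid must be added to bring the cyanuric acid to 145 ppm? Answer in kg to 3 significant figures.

Volume: 1550 m³ = 1,550,000 L.
After draining 50% and refilling: 156 × 0.50 + 0 × 0.50 = 78 ppm.
Deficit to target: 145 − 78 = 67 mg/L.
Mass: 67 mg/L × 1,550,000 L = 103,800 g cyanuric acid.

104 kg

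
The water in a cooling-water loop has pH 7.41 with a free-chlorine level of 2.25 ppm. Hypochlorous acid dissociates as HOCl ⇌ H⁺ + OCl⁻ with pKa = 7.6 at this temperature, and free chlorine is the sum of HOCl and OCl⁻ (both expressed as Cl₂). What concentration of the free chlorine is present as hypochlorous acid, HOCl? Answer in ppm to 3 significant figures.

[OCl⁻]/[HOCl] = 10^(pH − pKa) = 10^(7.41 − 7.6) = 10^-0.19 = 0.6457.
Fraction as HOCl = 1 / (1 + 0.6457) = 0.6077.
HOCl = 0.6077 × 2.25 ppm = 1.367 ppm.

1.37 ppm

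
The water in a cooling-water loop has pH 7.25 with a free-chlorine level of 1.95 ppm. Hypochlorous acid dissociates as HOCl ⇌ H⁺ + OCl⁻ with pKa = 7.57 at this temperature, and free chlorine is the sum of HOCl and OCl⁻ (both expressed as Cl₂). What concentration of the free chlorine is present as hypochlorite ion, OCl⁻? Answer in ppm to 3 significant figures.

0.631 ppm

[OCl⁻]/[HOCl] = 10^(pH − pKa) = 10^(7.25 − 7.57) = 10^-0.32 = 0.4786.
Fraction as HOCl = 1 / (1 + 0.4786) = 0.6763.
OCl⁻ = (1 − 0.6763) × 1.95 ppm = 0.6312 ppm.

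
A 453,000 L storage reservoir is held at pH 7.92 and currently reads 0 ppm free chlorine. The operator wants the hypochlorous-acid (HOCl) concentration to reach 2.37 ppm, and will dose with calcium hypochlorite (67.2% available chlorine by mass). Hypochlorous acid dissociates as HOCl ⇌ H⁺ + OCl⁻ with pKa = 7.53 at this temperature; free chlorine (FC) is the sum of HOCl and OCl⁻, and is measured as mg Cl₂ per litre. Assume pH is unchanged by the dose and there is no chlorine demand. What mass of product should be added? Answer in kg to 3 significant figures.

5.52 kg

[OCl⁻]/[HOCl] = 10^(pH − pKa) = 10^(7.92 − 7.53) = 2.455; fraction as HOCl = 1/(1 + 2.455) = 0.2895.
Free chlorine required for 2.37 ppm HOCl: 2.37 / 0.2895 = 8.188 ppm.
FC to add: 8.188 − 0 = 8.188 mg/L as Cl₂.
Cl₂ equivalent: 8.188 mg/L × 453,000 L = 3709 g.
Product at 67.2% available Cl: 3709 / 0.672 = 5519 g.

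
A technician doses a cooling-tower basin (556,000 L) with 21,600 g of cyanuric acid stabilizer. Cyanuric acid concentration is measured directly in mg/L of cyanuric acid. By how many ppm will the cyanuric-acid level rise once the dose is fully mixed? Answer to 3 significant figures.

Rise: 21,600 g / 556,000 L × 1000 = 38.85 mg/L.

38.8 ppm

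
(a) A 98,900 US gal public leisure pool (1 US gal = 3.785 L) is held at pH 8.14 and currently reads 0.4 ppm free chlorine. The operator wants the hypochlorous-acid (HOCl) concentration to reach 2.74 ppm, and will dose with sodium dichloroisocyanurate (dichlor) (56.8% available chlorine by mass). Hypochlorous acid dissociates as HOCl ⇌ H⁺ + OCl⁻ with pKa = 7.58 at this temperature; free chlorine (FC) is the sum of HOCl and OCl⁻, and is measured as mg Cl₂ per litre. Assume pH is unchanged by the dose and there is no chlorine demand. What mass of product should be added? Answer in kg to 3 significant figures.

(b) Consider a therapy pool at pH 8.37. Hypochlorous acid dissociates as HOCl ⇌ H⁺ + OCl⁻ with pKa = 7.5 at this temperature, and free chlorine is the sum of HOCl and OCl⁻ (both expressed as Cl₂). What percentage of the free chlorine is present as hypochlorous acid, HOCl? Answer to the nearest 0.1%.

(a) Volume: 98,900 US gal × 3.785 L/gal = 374,336 L.
(a) [OCl⁻]/[HOCl] = 10^(pH − pKa) = 10^(8.14 − 7.58) = 3.631; fraction as HOCl = 1/(1 + 3.631) = 0.2159.
(a) Free chlorine required for 2.74 ppm HOCl: 2.74 / 0.2159 = 12.69 ppm.
(a) FC to add: 12.69 − 0.4 = 12.29 mg/L as Cl₂.
(a) Cl₂ equivalent: 12.29 mg/L × 374,336 L = 4600 g.
(a) Product at 56.8% available Cl: 4600 / 0.568 = 8099 g.

(b) [OCl⁻]/[HOCl] = 10^(pH − pKa) = 10^(8.37 − 7.5) = 10^0.87 = 7.413.
(b) Fraction as HOCl = 1 / (1 + 7.413) = 0.1189.

(a) 8.10 kg; (b) 11.9%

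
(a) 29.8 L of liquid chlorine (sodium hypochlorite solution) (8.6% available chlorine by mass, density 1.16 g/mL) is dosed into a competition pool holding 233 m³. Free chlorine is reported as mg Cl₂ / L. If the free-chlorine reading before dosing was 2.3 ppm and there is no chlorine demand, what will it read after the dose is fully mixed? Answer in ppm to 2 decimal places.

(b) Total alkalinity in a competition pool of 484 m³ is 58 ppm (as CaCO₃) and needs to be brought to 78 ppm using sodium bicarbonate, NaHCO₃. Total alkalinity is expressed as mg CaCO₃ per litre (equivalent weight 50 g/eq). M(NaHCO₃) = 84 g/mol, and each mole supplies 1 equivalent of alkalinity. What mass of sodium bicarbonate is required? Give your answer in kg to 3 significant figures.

(a) Volume: 233 m³ = 233,000 L.
(a) Mass of solution: 29.8 L × 1000 mL/L × 1.16 g/mL = 34,570 g.
(a) Available chlorine delivered: 34,570 g × 0.086 = 2973 g as Cl₂.
(a) Concentration rise: 2973 g / 233,000 L = 12.76 mg/L = 12.76 ppm.
(a) Final FC: 2.3 + 12.76 = 15.06 ppm.

(b) Volume: 484 m³ = 484,000 L.
(b) Alkalinity to add: (78 − 58) = 20 mg/L as CaCO₃ × 484,000 L = 9680 g as CaCO₃.
(b) Equivalents: 9680 g ÷ 50 g/eq = 193.6 eq.
(b) NaHCO₃ supplies 1 eq per mole → 193.6 mol.
(b) Mass: 193.6 mol × 84 g/mol = 16,260 g.

(a) 15.06 ppm; (b) 16.3 kg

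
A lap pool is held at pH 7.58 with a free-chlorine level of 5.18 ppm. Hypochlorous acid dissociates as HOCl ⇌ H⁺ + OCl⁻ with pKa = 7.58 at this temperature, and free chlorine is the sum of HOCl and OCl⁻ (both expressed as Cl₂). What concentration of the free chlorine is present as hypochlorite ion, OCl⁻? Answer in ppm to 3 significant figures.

[OCl⁻]/[HOCl] = 10^(pH − pKa) = 10^(7.58 − 7.58) = 10^0.00 = 1.
Fraction as HOCl = 1 / (1 + 1) = 0.5.
OCl⁻ = (1 − 0.5) × 5.18 ppm = 2.59 ppm.

2.59 ppm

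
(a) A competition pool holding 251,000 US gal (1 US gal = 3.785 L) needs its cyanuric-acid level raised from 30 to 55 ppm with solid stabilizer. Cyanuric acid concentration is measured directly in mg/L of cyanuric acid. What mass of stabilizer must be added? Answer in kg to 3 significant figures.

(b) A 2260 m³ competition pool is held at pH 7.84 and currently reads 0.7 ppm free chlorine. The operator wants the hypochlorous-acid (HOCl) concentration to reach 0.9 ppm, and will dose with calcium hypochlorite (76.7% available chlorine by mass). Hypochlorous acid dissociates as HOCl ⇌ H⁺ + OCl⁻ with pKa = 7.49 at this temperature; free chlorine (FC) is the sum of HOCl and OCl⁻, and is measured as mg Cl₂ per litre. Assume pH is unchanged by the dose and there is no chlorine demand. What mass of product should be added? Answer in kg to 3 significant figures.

(a) 23.8 kg; (b) 6.53 kg

(a) Volume: 251,000 US gal × 3.785 L/gal = 950,035 L.
(a) CYA to add: (55 − 30) = 25 mg/L × 950,035 L = 23,750 g cyanuric acid.

(b) Volume: 2260 m³ = 2,260,000 L.
(b) [OCl⁻]/[HOCl] = 10^(pH − pKa) = 10^(7.84 − 7.49) = 2.239; fraction as HOCl = 1/(1 + 2.239) = 0.3088.
(b) Free chlorine required for 0.9 ppm HOCl: 0.9 / 0.3088 = 2.915 ppm.
(b) FC to add: 2.915 − 0.7 = 2.215 mg/L as Cl₂.
(b) Cl₂ equivalent: 2.215 mg/L × 2,260,000 L = 5006 g.
(b) Product at 76.7% available Cl: 5006 / 0.767 = 6526 g.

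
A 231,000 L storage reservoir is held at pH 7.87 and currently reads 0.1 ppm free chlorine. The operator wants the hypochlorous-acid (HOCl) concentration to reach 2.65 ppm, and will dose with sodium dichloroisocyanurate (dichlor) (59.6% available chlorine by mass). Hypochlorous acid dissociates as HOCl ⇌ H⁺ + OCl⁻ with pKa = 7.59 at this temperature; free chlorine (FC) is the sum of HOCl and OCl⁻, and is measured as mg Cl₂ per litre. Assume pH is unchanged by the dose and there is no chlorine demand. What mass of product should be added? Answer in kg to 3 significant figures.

2.95 kg

[OCl⁻]/[HOCl] = 10^(pH − pKa) = 10^(7.87 − 7.59) = 1.905; fraction as HOCl = 1/(1 + 1.905) = 0.3442.
Free chlorine required for 2.65 ppm HOCl: 2.65 / 0.3442 = 7.699 ppm.
FC to add: 7.699 − 0.1 = 7.599 mg/L as Cl₂.
Cl₂ equivalent: 7.599 mg/L × 231,000 L = 1755 g.
Product at 59.6% available Cl: 1755 / 0.596 = 2945 g.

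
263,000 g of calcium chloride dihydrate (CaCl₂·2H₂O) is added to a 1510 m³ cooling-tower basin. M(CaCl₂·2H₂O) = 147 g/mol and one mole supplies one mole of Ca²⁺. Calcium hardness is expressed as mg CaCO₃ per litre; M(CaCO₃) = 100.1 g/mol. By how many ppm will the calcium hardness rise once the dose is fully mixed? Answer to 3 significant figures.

Volume: 1510 m³ = 1,510,000 L.
Moles of Ca²⁺: 263,000 g ÷ 147 g/mol = 1789 mol.
As CaCO₃: 1789 mol × 100.1 g/mol = 179,100 g.
Rise: 179,100 g / 1,510,000 L × 1000 = 118.6 mg/L.

119 ppm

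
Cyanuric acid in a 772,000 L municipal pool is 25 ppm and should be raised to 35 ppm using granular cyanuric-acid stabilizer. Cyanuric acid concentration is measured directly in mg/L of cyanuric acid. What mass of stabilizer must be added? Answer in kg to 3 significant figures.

CYA to add: (35 − 25) = 10 mg/L × 772,000 L = 7720 g cyanuric acid.

7.72 kg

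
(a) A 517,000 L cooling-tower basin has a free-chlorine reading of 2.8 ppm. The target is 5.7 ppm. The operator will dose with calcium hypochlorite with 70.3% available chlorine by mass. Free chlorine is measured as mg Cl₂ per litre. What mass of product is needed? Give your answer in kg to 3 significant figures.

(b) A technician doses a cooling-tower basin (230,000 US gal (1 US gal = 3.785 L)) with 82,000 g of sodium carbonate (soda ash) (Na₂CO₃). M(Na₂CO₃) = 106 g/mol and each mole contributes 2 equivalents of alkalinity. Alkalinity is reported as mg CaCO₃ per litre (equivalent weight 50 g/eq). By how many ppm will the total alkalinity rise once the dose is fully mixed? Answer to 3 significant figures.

(a) 2.13 kg; (b) 88.9 ppm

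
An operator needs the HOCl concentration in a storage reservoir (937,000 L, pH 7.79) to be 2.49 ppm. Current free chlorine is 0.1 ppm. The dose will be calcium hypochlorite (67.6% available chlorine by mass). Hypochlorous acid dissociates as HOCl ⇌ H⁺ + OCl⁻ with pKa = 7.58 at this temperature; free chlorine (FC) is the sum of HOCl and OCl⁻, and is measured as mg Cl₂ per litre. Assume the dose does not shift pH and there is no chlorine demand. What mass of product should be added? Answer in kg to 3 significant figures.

8.91 kg

[OCl⁻]/[HOCl] = 10^(pH − pKa) = 10^(7.79 − 7.58) = 1.622; fraction as HOCl = 1/(1 + 1.622) = 0.3814.
Free chlorine required for 2.49 ppm HOCl: 2.49 / 0.3814 = 6.528 ppm.
FC to add: 6.528 − 0.1 = 6.428 mg/L as Cl₂.
Cl₂ equivalent: 6.428 mg/L × 937,000 L = 6023 g.
Product at 67.6% available Cl: 6023 / 0.676 = 8910 g.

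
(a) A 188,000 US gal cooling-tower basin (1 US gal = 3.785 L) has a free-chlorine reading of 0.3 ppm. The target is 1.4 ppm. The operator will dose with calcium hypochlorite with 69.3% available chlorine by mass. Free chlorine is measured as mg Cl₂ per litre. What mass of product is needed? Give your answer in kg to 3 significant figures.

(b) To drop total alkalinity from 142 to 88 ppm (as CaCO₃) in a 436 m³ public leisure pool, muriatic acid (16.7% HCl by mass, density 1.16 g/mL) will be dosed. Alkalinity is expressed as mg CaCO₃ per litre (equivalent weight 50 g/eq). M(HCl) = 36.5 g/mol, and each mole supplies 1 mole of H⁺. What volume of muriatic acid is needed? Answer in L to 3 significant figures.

(a) 1.13 kg; (b) 88.7 L

(a) Volume: 188,000 US gal × 3.785 L/gal = 711,580 L.
(a) Chlorine deficit: 1.4 − 0.3 = 1.1 ppm = 1.1 mg/L as Cl₂.
(a) Cl₂ equivalent needed: 1.1 mg/L × 711,580 L = 782,700 mg = 782.7 g.
(a) Product at 69.3% available chlorine: 782.7 / 0.693 = 1129 g.

(b) Volume: 436 m³ = 436,000 L.
(b) Alkalinity to neutralize: (142 − 88) = 54 mg/L as CaCO₃ × 436,000 L = 23,540 g as CaCO₃.
(b) Equivalents of H⁺ required: 23,540 ÷ 50 g/eq = 470.9 eq = 470.9 mol HCl.
(b) Mass of HCl: 470.9 × 36.5 = 17,190 g.
(b) Mass of 16.7% solution: 17,190 / 0.167 = 102,900 g.
(b) Volume: 102,900 g ÷ 1.16 g/mL = 88,720 mL.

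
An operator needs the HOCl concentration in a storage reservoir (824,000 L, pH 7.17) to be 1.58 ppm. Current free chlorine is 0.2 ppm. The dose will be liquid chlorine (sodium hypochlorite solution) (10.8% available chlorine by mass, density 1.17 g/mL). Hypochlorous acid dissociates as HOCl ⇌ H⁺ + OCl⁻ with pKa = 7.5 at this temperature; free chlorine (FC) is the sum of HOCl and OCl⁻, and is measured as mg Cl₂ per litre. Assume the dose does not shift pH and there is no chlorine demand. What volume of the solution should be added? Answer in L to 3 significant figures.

13.8 L

[OCl⁻]/[HOCl] = 10^(pH − pKa) = 10^(7.17 − 7.5) = 0.4677; fraction as HOCl = 1/(1 + 0.4677) = 0.6813.
Free chlorine required for 1.58 ppm HOCl: 1.58 / 0.6813 = 2.319 ppm.
FC to add: 2.319 − 0.2 = 2.119 mg/L as Cl₂.
Cl₂ equivalent: 2.119 mg/L × 824,000 L = 1746 g.
Product at 10.8% available Cl: 1746 / 0.108 = 16,170 g.
Volume: 16,170 g ÷ 1.17 g/mL = 13,820 mL.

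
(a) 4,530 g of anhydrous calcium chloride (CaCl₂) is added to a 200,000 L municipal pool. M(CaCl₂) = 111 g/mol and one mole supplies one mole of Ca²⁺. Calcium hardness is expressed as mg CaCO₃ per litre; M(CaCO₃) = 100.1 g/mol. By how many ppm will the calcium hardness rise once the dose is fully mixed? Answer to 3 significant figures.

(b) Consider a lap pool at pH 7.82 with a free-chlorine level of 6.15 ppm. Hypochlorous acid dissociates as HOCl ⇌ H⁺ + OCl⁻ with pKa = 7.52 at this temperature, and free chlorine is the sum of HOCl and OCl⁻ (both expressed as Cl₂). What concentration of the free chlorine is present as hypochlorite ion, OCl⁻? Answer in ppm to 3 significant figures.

(a) Moles of Ca²⁺: 4,530 g ÷ 111 g/mol = 40.81 mol.
(a) As CaCO₃: 40.81 mol × 100.1 g/mol = 4085 g.
(a) Rise: 4085 g / 200,000 L × 1000 = 20.43 mg/L.

(b) [OCl⁻]/[HOCl] = 10^(pH − pKa) = 10^(7.82 − 7.52) = 10^0.30 = 1.995.
(b) Fraction as HOCl = 1 / (1 + 1.995) = 0.3339.
(b) OCl⁻ = (1 − 0.3339) × 6.15 ppm = 4.097 ppm.

(a) 20.4 ppm; (b) 4.10 ppm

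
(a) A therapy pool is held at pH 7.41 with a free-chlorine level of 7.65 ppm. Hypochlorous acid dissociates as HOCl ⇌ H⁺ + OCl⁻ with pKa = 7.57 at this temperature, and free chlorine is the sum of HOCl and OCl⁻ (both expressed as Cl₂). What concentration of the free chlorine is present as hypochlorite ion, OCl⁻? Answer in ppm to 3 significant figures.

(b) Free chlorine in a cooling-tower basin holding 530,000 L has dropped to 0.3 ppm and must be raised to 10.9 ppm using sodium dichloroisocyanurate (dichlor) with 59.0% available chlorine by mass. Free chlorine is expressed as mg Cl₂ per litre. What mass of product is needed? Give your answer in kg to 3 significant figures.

(a) 3.13 ppm; (b) 9.52 kg

(a) [OCl⁻]/[HOCl] = 10^(pH − pKa) = 10^(7.41 − 7.57) = 10^-0.16 = 0.6918.
(a) Fraction as HOCl = 1 / (1 + 0.6918) = 0.5911.
(a) OCl⁻ = (1 − 0.5911) × 7.65 ppm = 3.128 ppm.

(b) Chlorine deficit: 10.9 − 0.3 = 10.6 ppm = 10.6 mg/L as Cl₂.
(b) Cl₂ equivalent needed: 10.6 mg/L × 530,000 L = 5,618,000 mg = 5618 g.
(b) Product at 59.0% available chlorine: 5618 / 0.59 = 9522 g.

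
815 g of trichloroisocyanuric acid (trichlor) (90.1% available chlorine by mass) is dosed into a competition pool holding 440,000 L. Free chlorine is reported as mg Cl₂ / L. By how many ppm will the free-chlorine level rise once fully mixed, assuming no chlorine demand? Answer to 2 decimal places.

Available chlorine delivered: 815 g × 0.901 = 734.3 g as Cl₂.
Concentration rise: 734.3 g / 440,000 L = 1.669 mg/L = 1.67 ppm.

1.67 ppm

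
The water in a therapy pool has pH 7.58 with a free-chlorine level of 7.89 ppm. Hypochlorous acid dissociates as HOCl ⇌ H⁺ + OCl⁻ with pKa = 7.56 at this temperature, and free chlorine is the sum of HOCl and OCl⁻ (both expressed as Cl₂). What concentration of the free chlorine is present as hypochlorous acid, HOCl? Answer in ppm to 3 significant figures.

[OCl⁻]/[HOCl] = 10^(pH − pKa) = 10^(7.58 − 7.56) = 10^0.02 = 1.047.
Fraction as HOCl = 1 / (1 + 1.047) = 0.4885.
HOCl = 0.4885 × 7.89 ppm = 3.854 ppm.

3.85 ppm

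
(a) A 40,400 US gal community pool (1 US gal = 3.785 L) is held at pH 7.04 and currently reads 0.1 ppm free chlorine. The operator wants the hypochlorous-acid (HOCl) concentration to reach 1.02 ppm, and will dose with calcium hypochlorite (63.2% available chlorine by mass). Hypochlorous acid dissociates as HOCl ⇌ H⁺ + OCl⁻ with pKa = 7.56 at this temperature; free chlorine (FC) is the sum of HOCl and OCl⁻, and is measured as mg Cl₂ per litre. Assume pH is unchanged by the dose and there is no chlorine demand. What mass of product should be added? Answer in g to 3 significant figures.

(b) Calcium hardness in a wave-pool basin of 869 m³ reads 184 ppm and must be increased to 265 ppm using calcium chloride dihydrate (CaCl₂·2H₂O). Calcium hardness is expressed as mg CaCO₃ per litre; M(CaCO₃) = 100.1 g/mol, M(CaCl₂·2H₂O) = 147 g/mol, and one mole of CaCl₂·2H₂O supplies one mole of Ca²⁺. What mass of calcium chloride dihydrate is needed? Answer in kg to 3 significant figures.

(a) Volume: 40,400 US gal × 3.785 L/gal = 152,914 L.
(a) [OCl⁻]/[HOCl] = 10^(pH − pKa) = 10^(7.04 − 7.56) = 0.302; fraction as HOCl = 1/(1 + 0.302) = 0.7681.
(a) Free chlorine required for 1.02 ppm HOCl: 1.02 / 0.7681 = 1.328 ppm.
(a) FC to add: 1.328 − 0.1 = 1.228 mg/L as Cl₂.
(a) Cl₂ equivalent: 1.228 mg/L × 152,914 L = 187.8 g.
(a) Product at 63.2% available Cl: 187.8 / 0.632 = 297.1 g.

(b) Volume: 869 m³ = 869,000 L.
(b) Hardness to add: (265 − 184) = 81 mg/L as CaCO₃ × 869,000 L = 70,390 g as CaCO₃.
(b) Moles of Ca²⁺ (1 mol Ca²⁺ ≡ 1 mol CaCO₃): 70,390 / 100.1 g/mol = 703.2 mol.
(b) Mass of CaCl₂·2H₂O: 703.2 × 147 = 103,400 g.

(a) 297 g; (b) 103 kg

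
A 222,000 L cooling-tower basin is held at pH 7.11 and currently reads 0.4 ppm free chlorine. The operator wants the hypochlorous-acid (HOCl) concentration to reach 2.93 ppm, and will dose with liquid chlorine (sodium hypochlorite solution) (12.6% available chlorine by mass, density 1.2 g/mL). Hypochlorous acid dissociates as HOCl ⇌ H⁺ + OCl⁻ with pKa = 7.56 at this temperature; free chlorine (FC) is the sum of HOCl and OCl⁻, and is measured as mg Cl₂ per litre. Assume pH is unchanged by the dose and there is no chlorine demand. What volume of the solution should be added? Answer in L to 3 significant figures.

[OCl⁻]/[HOCl] = 10^(pH − pKa) = 10^(7.11 − 7.56) = 0.3548; fraction as HOCl = 1/(1 + 0.3548) = 0.7381.
Free chlorine required for 2.93 ppm HOCl: 2.93 / 0.7381 = 3.97 ppm.
FC to add: 3.97 − 0.4 = 3.57 mg/L as Cl₂.
Cl₂ equivalent: 3.57 mg/L × 222,000 L = 792.5 g.
Product at 12.6% available Cl: 792.5 / 0.126 = 6289 g.
Volume: 6289 g ÷ 1.2 g/mL = 5241 mL.

5.24 L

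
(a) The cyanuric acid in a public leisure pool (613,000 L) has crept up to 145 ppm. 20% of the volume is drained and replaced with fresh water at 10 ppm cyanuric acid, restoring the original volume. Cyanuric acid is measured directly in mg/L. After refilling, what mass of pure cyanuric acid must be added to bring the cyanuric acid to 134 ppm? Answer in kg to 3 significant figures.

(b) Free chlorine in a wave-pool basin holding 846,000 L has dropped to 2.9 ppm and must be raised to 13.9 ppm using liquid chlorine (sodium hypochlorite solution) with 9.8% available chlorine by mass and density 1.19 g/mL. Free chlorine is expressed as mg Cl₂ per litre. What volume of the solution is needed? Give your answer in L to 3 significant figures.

(a) 9.81 kg; (b) 79.8 L

(a) After draining 20% and refilling: 145 × 0.80 + 10 × 0.20 = 118 ppm.
(a) Deficit to target: 134 − 118 = 16 mg/L.
(a) Mass: 16 mg/L × 613,000 L = 9808 g cyanuric acid.

(b) Chlorine deficit: 13.9 − 2.9 = 11 ppm = 11 mg/L as Cl₂.
(b) Cl₂ equivalent needed: 11 mg/L × 846,000 L = 9,306,000 mg = 9306 g.
(b) Product at 9.8% available chlorine: 9306 / 0.098 = 94,960 g.
(b) Volume at density 1.19 g/mL: 94,960 g ÷ 1.19 g/mL = 79,800 mL.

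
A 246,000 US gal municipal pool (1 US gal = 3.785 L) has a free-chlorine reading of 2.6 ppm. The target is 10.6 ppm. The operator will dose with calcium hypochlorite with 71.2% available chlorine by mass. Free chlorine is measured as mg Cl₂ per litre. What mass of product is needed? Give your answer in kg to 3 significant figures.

Volume: 246,000 US gal × 3.785 L/gal = 931,110 L.
Chlorine deficit: 10.6 − 2.6 = 8 ppm = 8 mg/L as Cl₂.
Cl₂ equivalent needed: 8 mg/L × 931,110 L = 7,449,000 mg = 7449 g.
Product at 71.2% available chlorine: 7449 / 0.712 = 10,460 g.

10.5 kg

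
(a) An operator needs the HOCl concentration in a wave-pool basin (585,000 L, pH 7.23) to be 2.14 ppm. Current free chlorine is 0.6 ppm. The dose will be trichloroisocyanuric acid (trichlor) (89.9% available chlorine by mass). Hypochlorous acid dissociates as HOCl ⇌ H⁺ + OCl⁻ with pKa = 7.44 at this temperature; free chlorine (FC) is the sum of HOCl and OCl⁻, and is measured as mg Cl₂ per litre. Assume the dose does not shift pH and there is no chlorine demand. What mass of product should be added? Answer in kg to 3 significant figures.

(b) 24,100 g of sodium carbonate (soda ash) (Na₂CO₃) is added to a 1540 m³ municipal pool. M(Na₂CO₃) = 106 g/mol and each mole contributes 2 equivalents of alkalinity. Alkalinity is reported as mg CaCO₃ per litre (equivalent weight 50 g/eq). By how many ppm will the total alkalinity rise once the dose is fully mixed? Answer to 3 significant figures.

(a) 1.86 kg; (b) 14.8 ppm

(a) [OCl⁻]/[HOCl] = 10^(pH − pKa) = 10^(7.23 − 7.44) = 0.6166; fraction as HOCl = 1/(1 + 0.6166) = 0.6186.
(a) Free chlorine required for 2.14 ppm HOCl: 2.14 / 0.6186 = 3.46 ppm.
(a) FC to add: 3.46 − 0.6 = 2.86 mg/L as Cl₂.
(a) Cl₂ equivalent: 2.86 mg/L × 585,000 L = 1673 g.
(a) Product at 89.9% available Cl: 1673 / 0.899 = 1861 g.

(b) Volume: 1540 m³ = 1,540,000 L.
(b) Moles of Na₂CO₃: 24,100 g ÷ 106 g/mol = 227.4 mol → 454.7 eq of alkalinity.
(b) As CaCO₃: 454.7 eq × 50 g/eq = 22,740 g.
(b) Rise: 22,740 g / 1,540,000 L × 1000 = 14.76 mg/L.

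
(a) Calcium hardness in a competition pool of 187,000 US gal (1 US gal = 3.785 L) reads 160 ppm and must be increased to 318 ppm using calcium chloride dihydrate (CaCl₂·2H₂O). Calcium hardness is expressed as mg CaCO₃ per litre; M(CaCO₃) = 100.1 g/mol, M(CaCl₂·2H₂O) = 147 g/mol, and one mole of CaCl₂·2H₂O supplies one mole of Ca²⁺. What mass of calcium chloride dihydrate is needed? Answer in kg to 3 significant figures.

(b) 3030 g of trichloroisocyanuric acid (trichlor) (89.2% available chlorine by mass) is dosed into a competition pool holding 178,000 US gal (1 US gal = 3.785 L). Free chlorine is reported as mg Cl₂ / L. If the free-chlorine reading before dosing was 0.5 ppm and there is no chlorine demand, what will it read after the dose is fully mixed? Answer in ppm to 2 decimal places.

(a) Volume: 187,000 US gal × 3.785 L/gal = 707,795 L.
(a) Hardness to add: (318 − 160) = 158 mg/L as CaCO₃ × 707,795 L = 111,800 g as CaCO₃.
(a) Moles of Ca²⁺ (1 mol Ca²⁺ ≡ 1 mol CaCO₃): 111,800 / 100.1 g/mol = 1117 mol.
(a) Mass of CaCl₂·2H₂O: 1117 × 147 = 164,200 g.

(b) Volume: 178,000 US gal × 3.785 L/gal = 673,730 L.
(b) Available chlorine delivered: 3030 g × 0.892 = 2703 g as Cl₂.
(b) Concentration rise: 2703 g / 673,730 L = 4.012 mg/L = 4.01 ppm.
(b) Final FC: 0.5 + 4.01 = 4.51 ppm.

(a) 164 kg; (b) 4.51 ppm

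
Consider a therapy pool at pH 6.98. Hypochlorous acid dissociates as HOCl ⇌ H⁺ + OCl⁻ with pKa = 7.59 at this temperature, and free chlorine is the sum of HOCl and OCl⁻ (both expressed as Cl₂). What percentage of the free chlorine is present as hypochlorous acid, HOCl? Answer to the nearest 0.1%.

80.3%

[OCl⁻]/[HOCl] = 10^(pH − pKa) = 10^(6.98 − 7.59) = 10^-0.61 = 0.2455.
Fraction as HOCl = 1 / (1 + 0.2455) = 0.8029.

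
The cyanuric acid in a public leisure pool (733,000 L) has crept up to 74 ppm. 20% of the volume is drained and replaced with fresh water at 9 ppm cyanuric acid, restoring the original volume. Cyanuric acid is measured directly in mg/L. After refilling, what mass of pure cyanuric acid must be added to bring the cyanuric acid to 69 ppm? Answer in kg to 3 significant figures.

After draining 20% and refilling: 74 × 0.80 + 9 × 0.20 = 61 ppm.
Deficit to target: 69 − 61 = 8 mg/L.
Mass: 8 mg/L × 733,000 L = 5864 g cyanuric acid.

5.86 kg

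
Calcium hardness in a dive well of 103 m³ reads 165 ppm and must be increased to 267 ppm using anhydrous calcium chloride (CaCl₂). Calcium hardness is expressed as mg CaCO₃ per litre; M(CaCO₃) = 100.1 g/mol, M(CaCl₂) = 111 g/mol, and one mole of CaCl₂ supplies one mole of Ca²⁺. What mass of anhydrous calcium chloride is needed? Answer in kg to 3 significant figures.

11.7 kg

Volume: 103 m³ = 103,000 L.
Hardness to add: (267 − 165) = 102 mg/L as CaCO₃ × 103,000 L = 10,510 g as CaCO₃.
Moles of Ca²⁺ (1 mol Ca²⁺ ≡ 1 mol CaCO₃): 10,510 / 100.1 g/mol = 105 mol.
Mass of CaCl₂: 105 × 111 = 11,650 g.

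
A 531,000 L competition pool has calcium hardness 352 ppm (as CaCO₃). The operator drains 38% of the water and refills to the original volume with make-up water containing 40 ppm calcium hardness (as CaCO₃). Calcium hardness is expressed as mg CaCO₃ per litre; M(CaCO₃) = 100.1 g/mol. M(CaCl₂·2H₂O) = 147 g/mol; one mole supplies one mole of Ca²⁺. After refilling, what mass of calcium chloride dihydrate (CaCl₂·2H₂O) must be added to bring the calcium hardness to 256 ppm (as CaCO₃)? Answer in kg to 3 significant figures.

17.6 kg

After draining 38% and refilling: 352 × 0.62 + 40 × 0.38 = 233.44 ppm.
Deficit to target: 256 − 233.44 = 22.56 mg/L.
As CaCO₃: 22.56 mg/L × 531,000 L = 11,980 g; ÷ 100.1 = 119.7 mol Ca²⁺.
Mass: 119.7 × 147 = 17,590 g.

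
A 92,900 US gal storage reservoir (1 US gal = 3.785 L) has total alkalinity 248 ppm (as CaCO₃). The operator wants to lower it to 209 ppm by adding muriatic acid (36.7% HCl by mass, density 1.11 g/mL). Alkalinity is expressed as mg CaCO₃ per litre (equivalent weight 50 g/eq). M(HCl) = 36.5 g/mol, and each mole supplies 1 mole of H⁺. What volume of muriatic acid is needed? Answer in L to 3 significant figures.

24.6 L

Volume: 92,900 US gal × 3.785 L/gal = 351,626 L.
Alkalinity to neutralize: (248 − 209) = 39 mg/L as CaCO₃ × 351,626 L = 13,710 g as CaCO₃.
Equivalents of H⁺ required: 13,710 ÷ 50 g/eq = 274.3 eq = 274.3 mol HCl.
Mass of HCl: 274.3 × 36.5 = 10,010 g.
Mass of 36.7% solution: 10,010 / 0.367 = 27,280 g.
Volume: 27,280 g ÷ 1.11 g/mL = 24,570 mL.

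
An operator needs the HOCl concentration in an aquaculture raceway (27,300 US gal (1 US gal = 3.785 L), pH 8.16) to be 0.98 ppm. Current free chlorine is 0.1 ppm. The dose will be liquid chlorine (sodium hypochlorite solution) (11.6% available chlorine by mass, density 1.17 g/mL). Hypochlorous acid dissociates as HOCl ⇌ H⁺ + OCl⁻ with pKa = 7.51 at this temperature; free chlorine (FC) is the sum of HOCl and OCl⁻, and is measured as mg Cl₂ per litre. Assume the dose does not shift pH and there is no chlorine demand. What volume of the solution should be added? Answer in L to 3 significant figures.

Volume: 27,300 US gal × 3.785 L/gal = 103,330 L.
[OCl⁻]/[HOCl] = 10^(pH − pKa) = 10^(8.16 − 7.51) = 4.467; fraction as HOCl = 1/(1 + 4.467) = 0.1829.
Free chlorine required for 0.98 ppm HOCl: 0.98 / 0.1829 = 5.357 ppm.
FC to add: 5.357 − 0.1 = 5.257 mg/L as Cl₂.
Cl₂ equivalent: 5.257 mg/L × 103,330 L = 543.3 g.
Product at 11.6% available Cl: 543.3 / 0.116 = 4683 g.
Volume: 4683 g ÷ 1.17 g/mL = 4003 mL.

4.00 L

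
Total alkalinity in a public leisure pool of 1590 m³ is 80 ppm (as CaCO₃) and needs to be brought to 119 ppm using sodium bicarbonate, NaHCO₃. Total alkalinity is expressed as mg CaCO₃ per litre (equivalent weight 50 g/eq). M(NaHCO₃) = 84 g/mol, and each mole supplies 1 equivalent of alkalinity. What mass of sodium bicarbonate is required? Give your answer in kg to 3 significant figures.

Volume: 1590 m³ = 1,590,000 L.
Alkalinity to add: (119 − 80) = 39 mg/L as CaCO₃ × 1,590,000 L = 62,010 g as CaCO₃.
Equivalents: 62,010 g ÷ 50 g/eq = 1240 eq.
NaHCO₃ supplies 1 eq per mole → 1240 mol.
Mass: 1240 mol × 84 g/mol = 104,200 g.

104 kg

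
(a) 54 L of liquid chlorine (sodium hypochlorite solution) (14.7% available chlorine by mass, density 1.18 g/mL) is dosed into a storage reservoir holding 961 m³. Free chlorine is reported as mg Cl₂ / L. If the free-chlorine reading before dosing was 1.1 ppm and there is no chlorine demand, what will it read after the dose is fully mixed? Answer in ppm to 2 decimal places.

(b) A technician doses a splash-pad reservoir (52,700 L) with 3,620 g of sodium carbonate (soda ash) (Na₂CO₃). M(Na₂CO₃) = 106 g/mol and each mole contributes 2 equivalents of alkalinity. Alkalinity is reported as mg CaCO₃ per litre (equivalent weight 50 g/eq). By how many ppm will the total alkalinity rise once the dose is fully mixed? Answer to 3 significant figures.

(a) Volume: 961 m³ = 961,000 L.
(a) Mass of solution: 54 L × 1000 mL/L × 1.18 g/mL = 63,720 g.
(a) Available chlorine delivered: 63,720 g × 0.147 = 9367 g as Cl₂.
(a) Concentration rise: 9367 g / 961,000 L = 9.747 mg/L = 9.75 ppm.
(a) Final FC: 1.1 + 9.75 = 10.85 ppm.

(b) Moles of Na₂CO₃: 3,620 g ÷ 106 g/mol = 34.15 mol → 68.3 eq of alkalinity.
(b) As CaCO₃: 68.3 eq × 50 g/eq = 3415 g.
(b) Rise: 3415 g / 52,700 L × 1000 = 64.8 mg/L.

(a) 10.85 ppm; (b) 64.8 ppm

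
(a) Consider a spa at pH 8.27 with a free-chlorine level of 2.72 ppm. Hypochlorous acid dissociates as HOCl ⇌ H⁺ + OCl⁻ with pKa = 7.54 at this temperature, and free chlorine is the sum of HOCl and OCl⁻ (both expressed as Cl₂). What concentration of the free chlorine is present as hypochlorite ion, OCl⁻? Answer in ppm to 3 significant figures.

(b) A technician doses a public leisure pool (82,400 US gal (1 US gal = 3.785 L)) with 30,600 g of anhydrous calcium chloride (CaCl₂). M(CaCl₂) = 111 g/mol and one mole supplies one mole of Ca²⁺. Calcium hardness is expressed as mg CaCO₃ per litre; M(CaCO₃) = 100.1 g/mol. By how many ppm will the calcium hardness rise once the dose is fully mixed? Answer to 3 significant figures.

(a) [OCl⁻]/[HOCl] = 10^(pH − pKa) = 10^(8.27 − 7.54) = 10^0.73 = 5.37.
(a) Fraction as HOCl = 1 / (1 + 5.37) = 0.157.
(a) OCl⁻ = (1 − 0.157) × 2.72 ppm = 2.293 ppm.

(b) Volume: 82,400 US gal × 3.785 L/gal = 311,884 L.
(b) Moles of Ca²⁺: 30,600 g ÷ 111 g/mol = 275.7 mol.
(b) As CaCO₃: 275.7 mol × 100.1 g/mol = 27,600 g.
(b) Rise: 27,600 g / 311,884 L × 1000 = 88.48 mg/L.

(a) 2.29 ppm; (b) 88.5 ppm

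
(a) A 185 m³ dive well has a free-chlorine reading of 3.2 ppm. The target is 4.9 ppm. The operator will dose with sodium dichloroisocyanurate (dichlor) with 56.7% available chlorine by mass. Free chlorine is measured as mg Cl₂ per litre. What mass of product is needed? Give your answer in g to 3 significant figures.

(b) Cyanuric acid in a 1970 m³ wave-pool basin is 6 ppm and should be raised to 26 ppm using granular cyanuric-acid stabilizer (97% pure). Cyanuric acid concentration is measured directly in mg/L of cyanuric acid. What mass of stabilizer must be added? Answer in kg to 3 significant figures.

(a) Volume: 185 m³ = 185,000 L.
(a) Chlorine deficit: 4.9 − 3.2 = 1.7 ppm = 1.7 mg/L as Cl₂.
(a) Cl₂ equivalent needed: 1.7 mg/L × 185,000 L = 314,500 mg = 314.5 g.
(a) Product at 56.7% available chlorine: 314.5 / 0.567 = 554.7 g.

(b) Volume: 1970 m³ = 1,970,000 L.
(b) CYA to add: (26 − 6) = 20 mg/L × 1,970,000 L = 39,400 g cyanuric acid.
(b) At 97% purity: 39,400 / 0.97 = 40,620 g product.

(a) 555 g; (b) 40.6 kg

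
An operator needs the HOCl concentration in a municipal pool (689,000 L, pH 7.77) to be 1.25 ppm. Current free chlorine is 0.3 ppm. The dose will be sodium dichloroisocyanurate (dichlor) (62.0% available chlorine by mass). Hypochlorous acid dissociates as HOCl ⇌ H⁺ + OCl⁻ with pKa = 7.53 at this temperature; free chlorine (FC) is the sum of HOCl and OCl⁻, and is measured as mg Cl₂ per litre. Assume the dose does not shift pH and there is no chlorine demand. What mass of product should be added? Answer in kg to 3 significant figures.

[OCl⁻]/[HOCl] = 10^(pH − pKa) = 10^(7.77 − 7.53) = 1.738; fraction as HOCl = 1/(1 + 1.738) = 0.3653.
Free chlorine required for 1.25 ppm HOCl: 1.25 / 0.3653 = 3.422 ppm.
FC to add: 3.422 − 0.3 = 3.122 mg/L as Cl₂.
Cl₂ equivalent: 3.122 mg/L × 689,000 L = 2151 g.
Product at 62.0% available Cl: 2151 / 0.62 = 3470 g.

3.47 kg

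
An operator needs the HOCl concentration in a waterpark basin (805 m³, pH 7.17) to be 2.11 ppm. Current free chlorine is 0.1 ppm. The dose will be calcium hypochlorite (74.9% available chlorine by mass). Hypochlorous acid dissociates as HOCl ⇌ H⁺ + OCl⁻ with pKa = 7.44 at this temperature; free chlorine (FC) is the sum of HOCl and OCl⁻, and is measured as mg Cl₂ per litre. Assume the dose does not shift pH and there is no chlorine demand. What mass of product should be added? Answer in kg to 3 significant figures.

3.38 kg

Volume: 805 m³ = 805,000 L.
[OCl⁻]/[HOCl] = 10^(pH − pKa) = 10^(7.17 − 7.44) = 0.537; fraction as HOCl = 1/(1 + 0.537) = 0.6506.
Free chlorine required for 2.11 ppm HOCl: 2.11 / 0.6506 = 3.243 ppm.
FC to add: 3.243 − 0.1 = 3.143 mg/L as Cl₂.
Cl₂ equivalent: 3.143 mg/L × 805,000 L = 2530 g.
Product at 74.9% available Cl: 2530 / 0.749 = 3378 g.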